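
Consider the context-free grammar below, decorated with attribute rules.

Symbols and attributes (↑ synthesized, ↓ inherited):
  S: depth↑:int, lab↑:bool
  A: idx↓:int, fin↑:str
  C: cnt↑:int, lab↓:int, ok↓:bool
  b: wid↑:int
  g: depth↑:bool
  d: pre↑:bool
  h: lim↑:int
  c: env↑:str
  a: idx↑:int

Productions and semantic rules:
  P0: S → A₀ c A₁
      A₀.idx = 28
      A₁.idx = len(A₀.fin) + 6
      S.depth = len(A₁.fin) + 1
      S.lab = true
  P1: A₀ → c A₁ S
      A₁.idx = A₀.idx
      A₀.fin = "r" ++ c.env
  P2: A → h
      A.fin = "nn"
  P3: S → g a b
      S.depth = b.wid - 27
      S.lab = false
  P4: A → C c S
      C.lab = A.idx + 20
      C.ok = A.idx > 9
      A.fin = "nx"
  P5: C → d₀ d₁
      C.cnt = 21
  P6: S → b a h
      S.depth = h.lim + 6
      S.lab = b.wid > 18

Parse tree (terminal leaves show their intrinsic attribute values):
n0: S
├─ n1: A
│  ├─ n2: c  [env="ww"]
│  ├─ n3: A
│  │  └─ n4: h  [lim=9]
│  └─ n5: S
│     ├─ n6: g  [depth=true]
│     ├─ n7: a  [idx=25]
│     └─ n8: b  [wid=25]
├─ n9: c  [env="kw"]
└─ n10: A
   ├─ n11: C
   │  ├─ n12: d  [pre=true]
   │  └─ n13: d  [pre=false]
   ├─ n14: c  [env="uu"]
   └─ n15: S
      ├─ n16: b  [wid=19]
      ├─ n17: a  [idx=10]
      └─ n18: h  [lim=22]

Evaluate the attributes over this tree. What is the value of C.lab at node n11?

1. n1.idx = 28  [28]
2. n2.env = "ww"  [terminal]
3. n3.idx = 28  [A₀.idx]
4. n4.lim = 9  [terminal]
5. n3.fin = "nn"  ["nn"]
6. n6.depth = true  [terminal]
7. n7.idx = 25  [terminal]
8. n8.wid = 25  [terminal]
9. n5.depth = -2  [b.wid - 27]
10. n5.lab = false  [false]
11. n1.fin = "rww"  ["r" ++ c.env]
12. n9.env = "kw"  [terminal]
13. n10.idx = 9  [len(A₀.fin) + 6]
14. n11.lab = 29  [A.idx + 20]
15. n11.ok = false  [A.idx > 9]
16. n12.pre = true  [terminal]
17. n13.pre = false  [terminal]
18. n11.cnt = 21  [21]
19. n14.env = "uu"  [terminal]
20. n16.wid = 19  [terminal]
21. n17.idx = 10  [terminal]
22. n18.lim = 22  [terminal]
23. n15.depth = 28  [h.lim + 6]
24. n15.lab = true  [b.wid > 18]
25. n10.fin = "nx"  ["nx"]
26. n0.depth = 3  [len(A₁.fin) + 1]
27. n0.lab = true  [true]

29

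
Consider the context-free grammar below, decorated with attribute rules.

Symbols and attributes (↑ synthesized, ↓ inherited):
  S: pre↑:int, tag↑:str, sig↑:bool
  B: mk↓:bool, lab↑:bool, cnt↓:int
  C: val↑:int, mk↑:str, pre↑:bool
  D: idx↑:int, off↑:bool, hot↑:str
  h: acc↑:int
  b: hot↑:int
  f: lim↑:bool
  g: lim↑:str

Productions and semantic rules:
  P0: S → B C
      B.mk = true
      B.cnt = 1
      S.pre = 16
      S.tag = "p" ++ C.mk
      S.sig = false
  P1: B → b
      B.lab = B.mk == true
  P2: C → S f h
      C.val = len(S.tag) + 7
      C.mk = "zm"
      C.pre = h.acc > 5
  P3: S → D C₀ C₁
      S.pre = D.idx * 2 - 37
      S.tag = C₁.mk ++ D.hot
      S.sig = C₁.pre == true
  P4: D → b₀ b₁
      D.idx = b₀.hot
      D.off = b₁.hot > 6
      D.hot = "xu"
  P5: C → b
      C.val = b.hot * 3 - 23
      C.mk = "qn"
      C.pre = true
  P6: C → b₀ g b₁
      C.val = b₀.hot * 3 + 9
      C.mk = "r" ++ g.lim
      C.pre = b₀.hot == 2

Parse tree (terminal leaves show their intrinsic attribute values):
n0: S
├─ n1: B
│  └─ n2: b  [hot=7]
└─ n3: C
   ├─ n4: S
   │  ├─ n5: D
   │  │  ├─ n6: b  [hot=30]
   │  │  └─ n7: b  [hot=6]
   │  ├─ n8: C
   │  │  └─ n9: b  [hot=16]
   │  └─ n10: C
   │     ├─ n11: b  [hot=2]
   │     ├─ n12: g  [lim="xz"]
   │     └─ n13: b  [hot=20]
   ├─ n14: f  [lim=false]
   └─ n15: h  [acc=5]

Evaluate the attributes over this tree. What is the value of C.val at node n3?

12

1. n1.mk = true  [true]
2. n1.cnt = 1  [1]
3. n2.hot = 7  [terminal]
4. n1.lab = true  [B.mk == true]
5. n6.hot = 30  [terminal]
6. n7.hot = 6  [terminal]
7. n5.idx = 30  [b₀.hot]
8. n5.off = false  [b₁.hot > 6]
9. n5.hot = "xu"  ["xu"]
10. n9.hot = 16  [terminal]
11. n8.val = 25  [b.hot * 3 - 23]
12. n8.mk = "qn"  ["qn"]
13. n8.pre = true  [true]
14. n11.hot = 2  [terminal]
15. n12.lim = "xz"  [terminal]
16. n13.hot = 20  [terminal]
17. n10.val = 15  [b₀.hot * 3 + 9]
18. n10.mk = "rxz"  ["r" ++ g.lim]
19. n10.pre = true  [b₀.hot == 2]
20. n4.pre = 23  [D.idx * 2 - 37]
21. n4.tag = "rxzxu"  [C₁.mk ++ D.hot]
22. n4.sig = true  [C₁.pre == true]
23. n14.lim = false  [terminal]
24. n15.acc = 5  [terminal]
25. n3.val = 12  [len(S.tag) + 7]
26. n3.mk = "zm"  ["zm"]
27. n3.pre = false  [h.acc > 5]
28. n0.pre = 16  [16]
29. n0.tag = "pzm"  ["p" ++ C.mk]
30. n0.sig = false  [false]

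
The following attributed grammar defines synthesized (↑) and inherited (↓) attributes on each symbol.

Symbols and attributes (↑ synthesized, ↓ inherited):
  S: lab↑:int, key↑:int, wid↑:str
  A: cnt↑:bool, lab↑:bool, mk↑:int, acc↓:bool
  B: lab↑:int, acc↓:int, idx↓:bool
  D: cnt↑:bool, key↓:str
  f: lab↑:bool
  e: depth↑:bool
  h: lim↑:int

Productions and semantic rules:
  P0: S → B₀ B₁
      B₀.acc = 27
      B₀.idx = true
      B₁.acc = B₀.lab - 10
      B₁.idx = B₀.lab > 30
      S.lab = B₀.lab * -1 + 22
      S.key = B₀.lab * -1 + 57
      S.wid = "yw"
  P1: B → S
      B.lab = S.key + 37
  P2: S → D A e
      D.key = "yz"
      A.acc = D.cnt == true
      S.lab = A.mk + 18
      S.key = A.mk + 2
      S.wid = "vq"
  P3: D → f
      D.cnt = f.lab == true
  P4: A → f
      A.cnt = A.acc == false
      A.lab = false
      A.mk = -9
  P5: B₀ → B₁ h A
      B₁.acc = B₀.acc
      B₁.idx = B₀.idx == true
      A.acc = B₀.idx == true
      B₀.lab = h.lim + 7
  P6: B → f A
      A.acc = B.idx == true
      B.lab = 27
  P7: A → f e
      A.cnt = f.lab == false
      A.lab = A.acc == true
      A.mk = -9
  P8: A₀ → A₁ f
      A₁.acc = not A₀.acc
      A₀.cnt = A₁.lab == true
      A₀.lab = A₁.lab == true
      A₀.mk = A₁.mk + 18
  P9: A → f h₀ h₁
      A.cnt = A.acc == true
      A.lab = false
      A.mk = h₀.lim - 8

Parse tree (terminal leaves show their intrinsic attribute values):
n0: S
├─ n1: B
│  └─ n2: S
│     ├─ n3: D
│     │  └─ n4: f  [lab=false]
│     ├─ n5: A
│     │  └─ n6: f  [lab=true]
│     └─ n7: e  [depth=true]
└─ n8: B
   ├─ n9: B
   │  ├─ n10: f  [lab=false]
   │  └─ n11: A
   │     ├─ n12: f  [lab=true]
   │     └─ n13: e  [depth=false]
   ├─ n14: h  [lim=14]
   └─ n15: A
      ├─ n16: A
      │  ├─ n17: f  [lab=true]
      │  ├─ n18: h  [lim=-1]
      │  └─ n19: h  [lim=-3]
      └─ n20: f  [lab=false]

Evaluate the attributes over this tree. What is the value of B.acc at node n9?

1. n1.acc = 27  [27]
2. n1.idx = true  [true]
3. n3.key = "yz"  ["yz"]
4. n4.lab = false  [terminal]
5. n3.cnt = false  [f.lab == true]
6. n5.acc = false  [D.cnt == true]
7. n6.lab = true  [terminal]
8. n5.cnt = true  [A.acc == false]
9. n5.lab = false  [false]
10. n5.mk = -9  [-9]
11. n7.depth = true  [terminal]
12. n2.lab = 9  [A.mk + 18]
13. n2.key = -7  [A.mk + 2]
14. n2.wid = "vq"  ["vq"]
15. n1.lab = 30  [S.key + 37]
16. n8.acc = 20  [B₀.lab - 10]
17. n8.idx = false  [B₀.lab > 30]
18. n9.acc = 20  [B₀.acc]
19. n9.idx = false  [B₀.idx == true]
20. n10.lab = false  [terminal]
21. n11.acc = false  [B.idx == true]
22. n12.lab = true  [terminal]
23. n13.depth = false  [terminal]
24. n11.cnt = false  [f.lab == false]
25. n11.lab = false  [A.acc == true]
26. n11.mk = -9  [-9]
27. n9.lab = 27  [27]
28. n14.lim = 14  [terminal]
29. n15.acc = false  [B₀.idx == true]
30. n16.acc = true  [not A₀.acc]
31. n17.lab = true  [terminal]
32. n18.lim = -1  [terminal]
33. n19.lim = -3  [terminal]
34. n16.cnt = true  [A.acc == true]
35. n16.lab = false  [false]
36. n16.mk = -9  [h₀.lim - 8]
37. n20.lab = false  [terminal]
38. n15.cnt = false  [A₁.lab == true]
39. n15.lab = false  [A₁.lab == true]
40. n15.mk = 9  [A₁.mk + 18]
41. n8.lab = 21  [h.lim + 7]
42. n0.lab = -8  [B₀.lab * -1 + 22]
43. n0.key = 27  [B₀.lab * -1 + 57]
44. n0.wid = "yw"  ["yw"]

20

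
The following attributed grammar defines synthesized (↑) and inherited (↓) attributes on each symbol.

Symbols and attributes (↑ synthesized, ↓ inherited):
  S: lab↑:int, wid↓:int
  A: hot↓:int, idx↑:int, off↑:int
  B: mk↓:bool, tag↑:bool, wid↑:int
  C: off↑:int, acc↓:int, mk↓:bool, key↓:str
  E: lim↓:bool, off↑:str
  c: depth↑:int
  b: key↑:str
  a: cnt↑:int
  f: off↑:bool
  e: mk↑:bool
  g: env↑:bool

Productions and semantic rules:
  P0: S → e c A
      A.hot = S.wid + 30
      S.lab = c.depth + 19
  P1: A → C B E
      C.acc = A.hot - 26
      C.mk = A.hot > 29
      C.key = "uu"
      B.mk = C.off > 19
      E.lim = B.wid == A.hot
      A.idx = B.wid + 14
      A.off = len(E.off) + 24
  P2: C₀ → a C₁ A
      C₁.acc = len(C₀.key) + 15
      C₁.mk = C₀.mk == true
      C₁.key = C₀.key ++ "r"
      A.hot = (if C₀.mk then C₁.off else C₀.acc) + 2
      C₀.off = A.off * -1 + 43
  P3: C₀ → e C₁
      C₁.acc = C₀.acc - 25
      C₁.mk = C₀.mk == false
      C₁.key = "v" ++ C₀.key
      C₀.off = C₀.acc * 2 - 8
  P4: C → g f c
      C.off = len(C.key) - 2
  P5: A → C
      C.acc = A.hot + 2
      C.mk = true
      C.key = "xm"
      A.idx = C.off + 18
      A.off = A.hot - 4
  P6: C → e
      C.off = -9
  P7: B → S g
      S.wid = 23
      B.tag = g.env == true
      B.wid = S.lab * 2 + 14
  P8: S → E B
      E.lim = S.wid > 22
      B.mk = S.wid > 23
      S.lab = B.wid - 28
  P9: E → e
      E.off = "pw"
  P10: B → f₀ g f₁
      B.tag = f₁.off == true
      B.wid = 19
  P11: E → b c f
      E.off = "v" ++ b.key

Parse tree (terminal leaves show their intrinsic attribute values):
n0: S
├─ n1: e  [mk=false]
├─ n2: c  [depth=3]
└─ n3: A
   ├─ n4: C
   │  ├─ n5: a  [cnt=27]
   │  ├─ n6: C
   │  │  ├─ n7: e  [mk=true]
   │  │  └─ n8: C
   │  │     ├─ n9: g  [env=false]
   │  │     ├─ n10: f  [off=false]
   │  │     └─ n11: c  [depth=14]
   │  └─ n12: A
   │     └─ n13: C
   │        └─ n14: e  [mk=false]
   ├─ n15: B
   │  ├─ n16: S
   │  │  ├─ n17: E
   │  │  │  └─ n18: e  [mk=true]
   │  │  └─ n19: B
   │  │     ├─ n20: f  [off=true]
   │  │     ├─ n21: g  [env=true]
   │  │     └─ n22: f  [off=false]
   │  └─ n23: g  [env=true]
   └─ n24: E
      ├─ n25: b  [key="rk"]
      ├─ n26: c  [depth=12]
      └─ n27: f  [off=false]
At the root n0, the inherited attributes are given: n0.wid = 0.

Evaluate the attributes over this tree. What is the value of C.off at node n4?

19

1. n0.wid = 0  [given at root]
2. n1.mk = false  [terminal]
3. n2.depth = 3  [terminal]
4. n3.hot = 30  [S.wid + 30]
5. n4.acc = 4  [A.hot - 26]
6. n4.mk = true  [A.hot > 29]
7. n4.key = "uu"  ["uu"]
8. n5.cnt = 27  [terminal]
9. n6.acc = 17  [len(C₀.key) + 15]
10. n6.mk = true  [C₀.mk == true]
11. n6.key = "uur"  [C₀.key ++ "r"]
12. n7.mk = true  [terminal]
13. n8.acc = -8  [C₀.acc - 25]
14. n8.mk = false  [C₀.mk == false]
15. n8.key = "vuur"  ["v" ++ C₀.key]
16. n9.env = false  [terminal]
17. n10.off = false  [terminal]
18. n11.depth = 14  [terminal]
19. n8.off = 2  [len(C.key) - 2]
20. n6.off = 26  [C₀.acc * 2 - 8]
21. n12.hot = 28  [(if C₀.mk then C₁.off else C₀.acc) + 2]
22. n13.acc = 30  [A.hot + 2]
23. n13.mk = true  [true]
24. n13.key = "xm"  ["xm"]
25. n14.mk = false  [terminal]
26. n13.off = -9  [-9]
27. n12.idx = 9  [C.off + 18]
28. n12.off = 24  [A.hot - 4]
29. n4.off = 19  [A.off * -1 + 43]
30. n15.mk = false  [C.off > 19]
31. n16.wid = 23  [23]
32. n17.lim = true  [S.wid > 22]
33. n18.mk = true  [terminal]
34. n17.off = "pw"  ["pw"]
35. n19.mk = false  [S.wid > 23]
36. n20.off = true  [terminal]
37. n21.env = true  [terminal]
38. n22.off = false  [terminal]
39. n19.tag = false  [f₁.off == true]
40. n19.wid = 19  [19]
41. n16.lab = -9  [B.wid - 28]
42. n23.env = true  [terminal]
43. n15.tag = true  [g.env == true]
44. n15.wid = -4  [S.lab * 2 + 14]
45. n24.lim = false  [B.wid == A.hot]
46. n25.key = "rk"  [terminal]
47. n26.depth = 12  [terminal]
48. n27.off = false  [terminal]
49. n24.off = "vrk"  ["v" ++ b.key]
50. n3.idx = 10  [B.wid + 14]
51. n3.off = 27  [len(E.off) + 24]
52. n0.lab = 22  [c.depth + 19]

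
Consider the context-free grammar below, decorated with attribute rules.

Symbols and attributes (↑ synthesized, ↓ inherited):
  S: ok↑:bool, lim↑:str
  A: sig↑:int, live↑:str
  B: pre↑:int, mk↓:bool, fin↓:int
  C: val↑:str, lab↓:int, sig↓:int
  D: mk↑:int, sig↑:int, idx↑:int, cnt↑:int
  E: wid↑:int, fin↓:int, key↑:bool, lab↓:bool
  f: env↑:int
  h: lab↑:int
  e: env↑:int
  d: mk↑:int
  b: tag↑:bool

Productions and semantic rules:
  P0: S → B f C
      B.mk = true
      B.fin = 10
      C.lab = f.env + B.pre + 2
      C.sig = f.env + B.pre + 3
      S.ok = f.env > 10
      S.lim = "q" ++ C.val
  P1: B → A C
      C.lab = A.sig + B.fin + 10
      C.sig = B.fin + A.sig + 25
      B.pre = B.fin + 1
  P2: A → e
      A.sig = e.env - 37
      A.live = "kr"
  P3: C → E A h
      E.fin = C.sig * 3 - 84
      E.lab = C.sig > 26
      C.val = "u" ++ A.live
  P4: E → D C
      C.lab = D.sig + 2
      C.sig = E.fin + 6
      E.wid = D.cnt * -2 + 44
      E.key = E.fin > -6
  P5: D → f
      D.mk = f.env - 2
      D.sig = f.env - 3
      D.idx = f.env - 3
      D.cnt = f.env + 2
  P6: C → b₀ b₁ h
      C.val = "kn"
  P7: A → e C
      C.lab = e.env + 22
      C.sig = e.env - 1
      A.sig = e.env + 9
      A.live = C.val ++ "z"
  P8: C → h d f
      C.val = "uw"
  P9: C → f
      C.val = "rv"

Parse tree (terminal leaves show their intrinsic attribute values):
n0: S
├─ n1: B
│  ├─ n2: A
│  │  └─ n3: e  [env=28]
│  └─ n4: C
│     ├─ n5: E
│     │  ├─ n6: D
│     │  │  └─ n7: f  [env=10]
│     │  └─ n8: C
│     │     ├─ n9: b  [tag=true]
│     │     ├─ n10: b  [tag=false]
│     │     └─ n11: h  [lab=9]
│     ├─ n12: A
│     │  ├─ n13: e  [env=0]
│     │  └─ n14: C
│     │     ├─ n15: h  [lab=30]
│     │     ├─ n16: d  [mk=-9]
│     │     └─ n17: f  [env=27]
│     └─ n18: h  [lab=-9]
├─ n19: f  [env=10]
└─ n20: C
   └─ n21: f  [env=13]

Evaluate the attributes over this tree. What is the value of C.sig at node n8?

0

1. n1.mk = true  [true]
2. n1.fin = 10  [10]
3. n3.env = 28  [terminal]
4. n2.sig = -9  [e.env - 37]
5. n2.live = "kr"  ["kr"]
6. n4.lab = 11  [A.sig + B.fin + 10]
7. n4.sig = 26  [B.fin + A.sig + 25]
8. n5.fin = -6  [C.sig * 3 - 84]
9. n5.lab = false  [C.sig > 26]
10. n7.env = 10  [terminal]
11. n6.mk = 8  [f.env - 2]
12. n6.sig = 7  [f.env - 3]
13. n6.idx = 7  [f.env - 3]
14. n6.cnt = 12  [f.env + 2]
15. n8.lab = 9  [D.sig + 2]
16. n8.sig = 0  [E.fin + 6]
17. n9.tag = true  [terminal]
18. n10.tag = false  [terminal]
19. n11.lab = 9  [terminal]
20. n8.val = "kn"  ["kn"]
21. n5.wid = 20  [D.cnt * -2 + 44]
22. n5.key = false  [E.fin > -6]
23. n13.env = 0  [terminal]
24. n14.lab = 22  [e.env + 22]
25. n14.sig = -1  [e.env - 1]
26. n15.lab = 30  [terminal]
27. n16.mk = -9  [terminal]
28. n17.env = 27  [terminal]
29. n14.val = "uw"  ["uw"]
30. n12.sig = 9  [e.env + 9]
31. n12.live = "uwz"  [C.val ++ "z"]
32. n18.lab = -9  [terminal]
33. n4.val = "uuwz"  ["u" ++ A.live]
34. n1.pre = 11  [B.fin + 1]
35. n19.env = 10  [terminal]
36. n20.lab = 23  [f.env + B.pre + 2]
37. n20.sig = 24  [f.env + B.pre + 3]
38. n21.env = 13  [terminal]
39. n20.val = "rv"  ["rv"]
40. n0.ok = false  [f.env > 10]
41. n0.lim = "qrv"  ["q" ++ C.val]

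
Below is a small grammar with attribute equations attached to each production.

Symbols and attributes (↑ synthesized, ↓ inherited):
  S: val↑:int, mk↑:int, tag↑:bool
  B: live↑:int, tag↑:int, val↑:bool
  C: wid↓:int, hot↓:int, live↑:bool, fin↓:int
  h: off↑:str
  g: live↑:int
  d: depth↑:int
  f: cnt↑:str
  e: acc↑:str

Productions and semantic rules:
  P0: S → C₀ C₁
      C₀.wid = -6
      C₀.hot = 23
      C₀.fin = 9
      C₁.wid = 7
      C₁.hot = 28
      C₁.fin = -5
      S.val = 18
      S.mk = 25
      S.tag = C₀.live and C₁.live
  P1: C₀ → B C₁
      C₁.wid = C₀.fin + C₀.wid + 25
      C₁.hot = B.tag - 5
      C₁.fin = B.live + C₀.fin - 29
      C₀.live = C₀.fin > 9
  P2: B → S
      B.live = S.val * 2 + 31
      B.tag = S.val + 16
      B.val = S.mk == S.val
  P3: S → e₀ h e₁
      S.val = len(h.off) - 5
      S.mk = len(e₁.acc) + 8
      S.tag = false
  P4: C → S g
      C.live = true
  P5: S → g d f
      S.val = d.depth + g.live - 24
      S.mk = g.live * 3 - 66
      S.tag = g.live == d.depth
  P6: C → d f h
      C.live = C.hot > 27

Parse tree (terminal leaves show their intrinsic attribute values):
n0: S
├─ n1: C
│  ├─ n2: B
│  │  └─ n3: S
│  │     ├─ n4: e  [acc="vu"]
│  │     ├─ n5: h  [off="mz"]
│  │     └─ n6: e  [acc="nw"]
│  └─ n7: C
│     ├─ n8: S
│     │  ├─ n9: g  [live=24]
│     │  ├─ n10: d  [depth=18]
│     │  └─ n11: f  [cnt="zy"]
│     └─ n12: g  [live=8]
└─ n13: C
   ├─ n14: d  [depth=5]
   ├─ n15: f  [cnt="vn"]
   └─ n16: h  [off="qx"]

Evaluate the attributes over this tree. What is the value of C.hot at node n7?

8

1. n1.wid = -6  [-6]
2. n1.hot = 23  [23]
3. n1.fin = 9  [9]
4. n4.acc = "vu"  [terminal]
5. n5.off = "mz"  [terminal]
6. n6.acc = "nw"  [terminal]
7. n3.val = -3  [len(h.off) - 5]
8. n3.mk = 10  [len(e₁.acc) + 8]
9. n3.tag = false  [false]
10. n2.live = 25  [S.val * 2 + 31]
11. n2.tag = 13  [S.val + 16]
12. n2.val = false  [S.mk == S.val]
13. n7.wid = 28  [C₀.fin + C₀.wid + 25]
14. n7.hot = 8  [B.tag - 5]
15. n7.fin = 5  [B.live + C₀.fin - 29]
16. n9.live = 24  [terminal]
17. n10.depth = 18  [terminal]
18. n11.cnt = "zy"  [terminal]
19. n8.val = 18  [d.depth + g.live - 24]
20. n8.mk = 6  [g.live * 3 - 66]
21. n8.tag = false  [g.live == d.depth]
22. n12.live = 8  [terminal]
23. n7.live = true  [true]
24. n1.live = false  [C₀.fin > 9]
25. n13.wid = 7  [7]
26. n13.hot = 28  [28]
27. n13.fin = -5  [-5]
28. n14.depth = 5  [terminal]
29. n15.cnt = "vn"  [terminal]
30. n16.off = "qx"  [terminal]
31. n13.live = true  [C.hot > 27]
32. n0.val = 18  [18]
33. n0.mk = 25  [25]
34. n0.tag = false  [C₀.live and C₁.live]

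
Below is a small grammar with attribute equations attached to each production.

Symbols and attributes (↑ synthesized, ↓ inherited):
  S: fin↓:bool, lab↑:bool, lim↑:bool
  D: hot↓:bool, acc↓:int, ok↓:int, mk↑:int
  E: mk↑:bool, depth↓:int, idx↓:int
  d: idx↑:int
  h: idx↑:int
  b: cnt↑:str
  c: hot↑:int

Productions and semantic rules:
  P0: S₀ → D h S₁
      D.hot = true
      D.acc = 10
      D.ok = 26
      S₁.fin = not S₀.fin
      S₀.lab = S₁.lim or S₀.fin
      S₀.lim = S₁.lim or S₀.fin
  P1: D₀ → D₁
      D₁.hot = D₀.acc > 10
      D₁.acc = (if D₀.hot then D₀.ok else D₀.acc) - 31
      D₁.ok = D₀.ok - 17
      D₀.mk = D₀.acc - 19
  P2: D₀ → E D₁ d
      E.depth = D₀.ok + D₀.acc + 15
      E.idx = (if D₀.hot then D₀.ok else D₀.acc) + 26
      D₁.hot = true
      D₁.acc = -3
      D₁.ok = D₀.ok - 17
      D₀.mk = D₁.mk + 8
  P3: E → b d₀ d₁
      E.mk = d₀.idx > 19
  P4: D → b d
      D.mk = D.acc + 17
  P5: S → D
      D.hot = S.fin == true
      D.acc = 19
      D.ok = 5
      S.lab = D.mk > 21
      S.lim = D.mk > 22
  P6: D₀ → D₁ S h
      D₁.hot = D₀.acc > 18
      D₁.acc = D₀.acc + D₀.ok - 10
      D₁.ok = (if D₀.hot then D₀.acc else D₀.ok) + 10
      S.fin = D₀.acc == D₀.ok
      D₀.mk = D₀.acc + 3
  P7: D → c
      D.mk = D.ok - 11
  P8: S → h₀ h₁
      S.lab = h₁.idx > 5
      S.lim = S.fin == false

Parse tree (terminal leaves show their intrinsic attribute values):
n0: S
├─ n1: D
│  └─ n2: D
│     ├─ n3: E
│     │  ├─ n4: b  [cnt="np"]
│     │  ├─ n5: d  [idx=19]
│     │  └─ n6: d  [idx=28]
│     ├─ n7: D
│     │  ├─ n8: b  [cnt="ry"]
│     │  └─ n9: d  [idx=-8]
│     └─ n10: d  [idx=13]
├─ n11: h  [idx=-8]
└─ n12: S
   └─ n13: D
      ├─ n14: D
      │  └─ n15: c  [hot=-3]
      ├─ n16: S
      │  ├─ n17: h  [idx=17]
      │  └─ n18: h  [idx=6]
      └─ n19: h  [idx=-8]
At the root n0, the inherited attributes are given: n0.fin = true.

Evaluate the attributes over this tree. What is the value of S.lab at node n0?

1. n0.fin = true  [given at root]
2. n1.hot = true  [true]
3. n1.acc = 10  [10]
4. n1.ok = 26  [26]
5. n2.hot = false  [D₀.acc > 10]
6. n2.acc = -5  [(if D₀.hot then D₀.ok else D₀.acc) - 31]
7. n2.ok = 9  [D₀.ok - 17]
8. n3.depth = 19  [D₀.ok + D₀.acc + 15]
9. n3.idx = 21  [(if D₀.hot then D₀.ok else D₀.acc) + 26]
10. n4.cnt = "np"  [terminal]
11. n5.idx = 19  [terminal]
12. n6.idx = 28  [terminal]
13. n3.mk = false  [d₀.idx > 19]
14. n7.hot = true  [true]
15. n7.acc = -3  [-3]
16. n7.ok = -8  [D₀.ok - 17]
17. n8.cnt = "ry"  [terminal]
18. n9.idx = -8  [terminal]
19. n7.mk = 14  [D.acc + 17]
20. n10.idx = 13  [terminal]
21. n2.mk = 22  [D₁.mk + 8]
22. n1.mk = -9  [D₀.acc - 19]
23. n11.idx = -8  [terminal]
24. n12.fin = false  [not S₀.fin]
25. n13.hot = false  [S.fin == true]
26. n13.acc = 19  [19]
27. n13.ok = 5  [5]
28. n14.hot = true  [D₀.acc > 18]
29. n14.acc = 14  [D₀.acc + D₀.ok - 10]
30. n14.ok = 15  [(if D₀.hot then D₀.acc else D₀.ok) + 10]
31. n15.hot = -3  [terminal]
32. n14.mk = 4  [D.ok - 11]
33. n16.fin = false  [D₀.acc == D₀.ok]
34. n17.idx = 17  [terminal]
35. n18.idx = 6  [terminal]
36. n16.lab = true  [h₁.idx > 5]
37. n16.lim = true  [S.fin == false]
38. n19.idx = -8  [terminal]
39. n13.mk = 22  [D₀.acc + 3]
40. n12.lab = true  [D.mk > 21]
41. n12.lim = false  [D.mk > 22]
42. n0.lab = true  [S₁.lim or S₀.fin]
43. n0.lim = true  [S₁.lim or S₀.fin]

true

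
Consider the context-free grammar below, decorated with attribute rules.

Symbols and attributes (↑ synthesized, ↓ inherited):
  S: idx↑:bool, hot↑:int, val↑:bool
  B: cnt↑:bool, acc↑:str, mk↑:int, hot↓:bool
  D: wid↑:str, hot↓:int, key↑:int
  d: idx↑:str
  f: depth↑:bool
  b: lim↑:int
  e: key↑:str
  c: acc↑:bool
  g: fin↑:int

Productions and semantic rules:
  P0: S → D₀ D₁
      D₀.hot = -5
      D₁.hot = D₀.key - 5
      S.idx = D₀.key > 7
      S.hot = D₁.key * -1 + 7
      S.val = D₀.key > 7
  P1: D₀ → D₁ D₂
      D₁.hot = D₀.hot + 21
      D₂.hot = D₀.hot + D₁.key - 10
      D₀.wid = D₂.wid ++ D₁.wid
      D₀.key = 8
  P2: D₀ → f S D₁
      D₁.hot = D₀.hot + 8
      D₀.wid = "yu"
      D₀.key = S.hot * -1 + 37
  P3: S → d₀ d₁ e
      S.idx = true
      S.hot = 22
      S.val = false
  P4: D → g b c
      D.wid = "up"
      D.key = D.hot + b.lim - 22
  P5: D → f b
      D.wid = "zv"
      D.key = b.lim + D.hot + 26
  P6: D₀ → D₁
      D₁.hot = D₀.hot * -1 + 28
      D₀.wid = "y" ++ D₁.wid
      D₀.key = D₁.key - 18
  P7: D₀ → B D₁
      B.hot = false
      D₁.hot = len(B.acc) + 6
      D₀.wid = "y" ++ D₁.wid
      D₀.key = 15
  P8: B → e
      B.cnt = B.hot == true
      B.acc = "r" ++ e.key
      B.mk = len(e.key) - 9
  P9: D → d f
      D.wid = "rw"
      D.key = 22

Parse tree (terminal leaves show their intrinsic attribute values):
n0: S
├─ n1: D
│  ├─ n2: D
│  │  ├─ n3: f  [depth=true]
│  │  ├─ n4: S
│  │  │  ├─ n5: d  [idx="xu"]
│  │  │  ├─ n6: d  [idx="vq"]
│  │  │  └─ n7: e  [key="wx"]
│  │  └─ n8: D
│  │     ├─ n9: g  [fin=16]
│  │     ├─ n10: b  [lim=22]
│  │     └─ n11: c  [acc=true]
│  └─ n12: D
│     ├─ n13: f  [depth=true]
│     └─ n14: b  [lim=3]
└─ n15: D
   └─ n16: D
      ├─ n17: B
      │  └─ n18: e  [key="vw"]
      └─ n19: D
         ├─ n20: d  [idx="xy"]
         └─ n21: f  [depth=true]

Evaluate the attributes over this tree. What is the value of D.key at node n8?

24

1. n1.hot = -5  [-5]
2. n2.hot = 16  [D₀.hot + 21]
3. n3.depth = true  [terminal]
4. n5.idx = "xu"  [terminal]
5. n6.idx = "vq"  [terminal]
6. n7.key = "wx"  [terminal]
7. n4.idx = true  [true]
8. n4.hot = 22  [22]
9. n4.val = false  [false]
10. n8.hot = 24  [D₀.hot + 8]
11. n9.fin = 16  [terminal]
12. n10.lim = 22  [terminal]
13. n11.acc = true  [terminal]
14. n8.wid = "up"  ["up"]
15. n8.key = 24  [D.hot + b.lim - 22]
16. n2.wid = "yu"  ["yu"]
17. n2.key = 15  [S.hot * -1 + 37]
18. n12.hot = 0  [D₀.hot + D₁.key - 10]
19. n13.depth = true  [terminal]
20. n14.lim = 3  [terminal]
21. n12.wid = "zv"  ["zv"]
22. n12.key = 29  [b.lim + D.hot + 26]
23. n1.wid = "zvyu"  [D₂.wid ++ D₁.wid]
24. n1.key = 8  [8]
25. n15.hot = 3  [D₀.key - 5]
26. n16.hot = 25  [D₀.hot * -1 + 28]
27. n17.hot = false  [false]
28. n18.key = "vw"  [terminal]
29. n17.cnt = false  [B.hot == true]
30. n17.acc = "rvw"  ["r" ++ e.key]
31. n17.mk = -7  [len(e.key) - 9]
32. n19.hot = 9  [len(B.acc) + 6]
33. n20.idx = "xy"  [terminal]
34. n21.depth = true  [terminal]
35. n19.wid = "rw"  ["rw"]
36. n19.key = 22  [22]
37. n16.wid = "yrw"  ["y" ++ D₁.wid]
38. n16.key = 15  [15]
39. n15.wid = "yyrw"  ["y" ++ D₁.wid]
40. n15.key = -3  [D₁.key - 18]
41. n0.idx = true  [D₀.key > 7]
42. n0.hot = 10  [D₁.key * -1 + 7]
43. n0.val = true  [D₀.key > 7]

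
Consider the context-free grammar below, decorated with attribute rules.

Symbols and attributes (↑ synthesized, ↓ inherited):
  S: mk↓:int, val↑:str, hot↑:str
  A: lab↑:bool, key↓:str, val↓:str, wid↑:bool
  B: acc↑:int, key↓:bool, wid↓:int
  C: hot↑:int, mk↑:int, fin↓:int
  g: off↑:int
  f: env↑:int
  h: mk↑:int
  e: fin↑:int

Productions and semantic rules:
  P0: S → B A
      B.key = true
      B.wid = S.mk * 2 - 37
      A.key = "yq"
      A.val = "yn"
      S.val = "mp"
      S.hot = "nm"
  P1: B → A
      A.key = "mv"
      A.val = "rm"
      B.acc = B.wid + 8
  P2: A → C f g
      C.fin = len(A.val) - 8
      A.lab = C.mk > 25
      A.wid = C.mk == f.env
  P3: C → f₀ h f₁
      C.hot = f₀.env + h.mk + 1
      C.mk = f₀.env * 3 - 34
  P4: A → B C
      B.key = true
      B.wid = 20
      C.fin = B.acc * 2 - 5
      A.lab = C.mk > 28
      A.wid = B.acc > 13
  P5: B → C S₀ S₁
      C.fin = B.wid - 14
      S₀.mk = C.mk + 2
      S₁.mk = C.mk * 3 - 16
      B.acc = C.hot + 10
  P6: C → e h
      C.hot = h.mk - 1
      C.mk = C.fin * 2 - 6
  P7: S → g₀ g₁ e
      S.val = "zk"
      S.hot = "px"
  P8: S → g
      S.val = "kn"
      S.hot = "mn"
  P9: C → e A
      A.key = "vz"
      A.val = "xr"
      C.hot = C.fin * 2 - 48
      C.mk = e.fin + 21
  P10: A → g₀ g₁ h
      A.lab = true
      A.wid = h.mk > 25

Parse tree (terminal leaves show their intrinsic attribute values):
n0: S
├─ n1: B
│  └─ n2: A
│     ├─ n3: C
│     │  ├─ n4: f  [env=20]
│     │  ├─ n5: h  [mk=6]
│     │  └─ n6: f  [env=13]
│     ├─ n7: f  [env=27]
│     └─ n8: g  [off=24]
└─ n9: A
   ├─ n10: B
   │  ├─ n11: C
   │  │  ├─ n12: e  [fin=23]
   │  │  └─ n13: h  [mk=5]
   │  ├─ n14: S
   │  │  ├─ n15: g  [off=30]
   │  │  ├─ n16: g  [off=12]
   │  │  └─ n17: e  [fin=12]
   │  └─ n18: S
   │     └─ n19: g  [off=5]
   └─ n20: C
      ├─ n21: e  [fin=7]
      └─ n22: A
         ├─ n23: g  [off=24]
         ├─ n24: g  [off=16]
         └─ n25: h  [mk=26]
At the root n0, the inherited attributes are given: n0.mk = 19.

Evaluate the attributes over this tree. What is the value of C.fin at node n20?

23

1. n0.mk = 19  [given at root]
2. n1.key = true  [true]
3. n1.wid = 1  [S.mk * 2 - 37]
4. n2.key = "mv"  ["mv"]
5. n2.val = "rm"  ["rm"]
6. n3.fin = -6  [len(A.val) - 8]
7. n4.env = 20  [terminal]
8. n5.mk = 6  [terminal]
9. n6.env = 13  [terminal]
10. n3.hot = 27  [f₀.env + h.mk + 1]
11. n3.mk = 26  [f₀.env * 3 - 34]
12. n7.env = 27  [terminal]
13. n8.off = 24  [terminal]
14. n2.lab = true  [C.mk > 25]
15. n2.wid = false  [C.mk == f.env]
16. n1.acc = 9  [B.wid + 8]
17. n9.key = "yq"  ["yq"]
18. n9.val = "yn"  ["yn"]
19. n10.key = true  [true]
20. n10.wid = 20  [20]
21. n11.fin = 6  [B.wid - 14]
22. n12.fin = 23  [terminal]
23. n13.mk = 5  [terminal]
24. n11.hot = 4  [h.mk - 1]
25. n11.mk = 6  [C.fin * 2 - 6]
26. n14.mk = 8  [C.mk + 2]
27. n15.off = 30  [terminal]
28. n16.off = 12  [terminal]
29. n17.fin = 12  [terminal]
30. n14.val = "zk"  ["zk"]
31. n14.hot = "px"  ["px"]
32. n18.mk = 2  [C.mk * 3 - 16]
33. n19.off = 5  [terminal]
34. n18.val = "kn"  ["kn"]
35. n18.hot = "mn"  ["mn"]
36. n10.acc = 14  [C.hot + 10]
37. n20.fin = 23  [B.acc * 2 - 5]
38. n21.fin = 7  [terminal]
39. n22.key = "vz"  ["vz"]
40. n22.val = "xr"  ["xr"]
41. n23.off = 24  [terminal]
42. n24.off = 16  [terminal]
43. n25.mk = 26  [terminal]
44. n22.lab = true  [true]
45. n22.wid = true  [h.mk > 25]
46. n20.hot = -2  [C.fin * 2 - 48]
47. n20.mk = 28  [e.fin + 21]
48. n9.lab = false  [C.mk > 28]
49. n9.wid = true  [B.acc > 13]
50. n0.val = "mp"  ["mp"]
51. n0.hot = "nm"  ["nm"]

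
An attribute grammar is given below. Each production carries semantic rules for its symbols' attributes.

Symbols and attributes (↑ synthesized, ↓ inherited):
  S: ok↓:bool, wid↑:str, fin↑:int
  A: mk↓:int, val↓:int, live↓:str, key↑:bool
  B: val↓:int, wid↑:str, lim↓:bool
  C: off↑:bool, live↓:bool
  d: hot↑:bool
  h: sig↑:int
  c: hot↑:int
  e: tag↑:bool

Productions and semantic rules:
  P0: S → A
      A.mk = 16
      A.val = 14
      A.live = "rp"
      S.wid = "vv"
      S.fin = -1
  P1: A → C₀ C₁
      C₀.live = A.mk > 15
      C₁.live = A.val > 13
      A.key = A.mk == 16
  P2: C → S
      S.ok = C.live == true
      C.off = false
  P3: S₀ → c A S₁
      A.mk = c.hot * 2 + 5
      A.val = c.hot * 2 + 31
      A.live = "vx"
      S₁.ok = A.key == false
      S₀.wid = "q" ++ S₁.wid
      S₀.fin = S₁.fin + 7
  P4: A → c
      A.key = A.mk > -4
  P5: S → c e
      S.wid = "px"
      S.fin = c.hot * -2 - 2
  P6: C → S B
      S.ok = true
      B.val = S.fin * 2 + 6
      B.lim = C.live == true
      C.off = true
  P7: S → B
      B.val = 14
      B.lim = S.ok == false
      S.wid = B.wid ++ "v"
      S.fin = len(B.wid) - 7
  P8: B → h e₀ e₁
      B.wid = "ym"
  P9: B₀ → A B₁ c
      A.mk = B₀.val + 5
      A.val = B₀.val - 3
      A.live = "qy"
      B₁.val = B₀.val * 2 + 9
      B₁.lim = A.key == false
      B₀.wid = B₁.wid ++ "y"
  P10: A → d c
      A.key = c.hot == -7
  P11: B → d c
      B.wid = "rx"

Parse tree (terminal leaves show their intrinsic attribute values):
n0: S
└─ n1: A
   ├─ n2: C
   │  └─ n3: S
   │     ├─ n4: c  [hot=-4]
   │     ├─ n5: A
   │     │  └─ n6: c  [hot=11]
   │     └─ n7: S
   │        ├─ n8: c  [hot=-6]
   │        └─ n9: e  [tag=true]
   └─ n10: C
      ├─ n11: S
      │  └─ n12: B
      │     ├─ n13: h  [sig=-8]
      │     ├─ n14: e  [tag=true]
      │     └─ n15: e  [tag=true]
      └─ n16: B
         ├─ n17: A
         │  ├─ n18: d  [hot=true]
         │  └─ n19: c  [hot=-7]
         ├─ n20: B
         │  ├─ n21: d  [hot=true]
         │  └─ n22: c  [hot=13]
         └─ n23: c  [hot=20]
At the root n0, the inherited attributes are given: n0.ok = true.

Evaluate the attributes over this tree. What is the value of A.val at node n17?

-7

1. n0.ok = true  [given at root]
2. n1.mk = 16  [16]
3. n1.val = 14  [14]
4. n1.live = "rp"  ["rp"]
5. n2.live = true  [A.mk > 15]
6. n3.ok = true  [C.live == true]
7. n4.hot = -4  [terminal]
8. n5.mk = -3  [c.hot * 2 + 5]
9. n5.val = 23  [c.hot * 2 + 31]
10. n5.live = "vx"  ["vx"]
11. n6.hot = 11  [terminal]
12. n5.key = true  [A.mk > -4]
13. n7.ok = false  [A.key == false]
14. n8.hot = -6  [terminal]
15. n9.tag = true  [terminal]
16. n7.wid = "px"  ["px"]
17. n7.fin = 10  [c.hot * -2 - 2]
18. n3.wid = "qpx"  ["q" ++ S₁.wid]
19. n3.fin = 17  [S₁.fin + 7]
20. n2.off = false  [false]
21. n10.live = true  [A.val > 13]
22. n11.ok = true  [true]
23. n12.val = 14  [14]
24. n12.lim = false  [S.ok == false]
25. n13.sig = -8  [terminal]
26. n14.tag = true  [terminal]
27. n15.tag = true  [terminal]
28. n12.wid = "ym"  ["ym"]
29. n11.wid = "ymv"  [B.wid ++ "v"]
30. n11.fin = -5  [len(B.wid) - 7]
31. n16.val = -4  [S.fin * 2 + 6]
32. n16.lim = true  [C.live == true]
33. n17.mk = 1  [B₀.val + 5]
34. n17.val = -7  [B₀.val - 3]
35. n17.live = "qy"  ["qy"]
36. n18.hot = true  [terminal]
37. n19.hot = -7  [terminal]
38. n17.key = true  [c.hot == -7]
39. n20.val = 1  [B₀.val * 2 + 9]
40. n20.lim = false  [A.key == false]
41. n21.hot = true  [terminal]
42. n22.hot = 13  [terminal]
43. n20.wid = "rx"  ["rx"]
44. n23.hot = 20  [terminal]
45. n16.wid = "rxy"  [B₁.wid ++ "y"]
46. n10.off = true  [true]
47. n1.key = true  [A.mk == 16]
48. n0.wid = "vv"  ["vv"]
49. n0.fin = -1  [-1]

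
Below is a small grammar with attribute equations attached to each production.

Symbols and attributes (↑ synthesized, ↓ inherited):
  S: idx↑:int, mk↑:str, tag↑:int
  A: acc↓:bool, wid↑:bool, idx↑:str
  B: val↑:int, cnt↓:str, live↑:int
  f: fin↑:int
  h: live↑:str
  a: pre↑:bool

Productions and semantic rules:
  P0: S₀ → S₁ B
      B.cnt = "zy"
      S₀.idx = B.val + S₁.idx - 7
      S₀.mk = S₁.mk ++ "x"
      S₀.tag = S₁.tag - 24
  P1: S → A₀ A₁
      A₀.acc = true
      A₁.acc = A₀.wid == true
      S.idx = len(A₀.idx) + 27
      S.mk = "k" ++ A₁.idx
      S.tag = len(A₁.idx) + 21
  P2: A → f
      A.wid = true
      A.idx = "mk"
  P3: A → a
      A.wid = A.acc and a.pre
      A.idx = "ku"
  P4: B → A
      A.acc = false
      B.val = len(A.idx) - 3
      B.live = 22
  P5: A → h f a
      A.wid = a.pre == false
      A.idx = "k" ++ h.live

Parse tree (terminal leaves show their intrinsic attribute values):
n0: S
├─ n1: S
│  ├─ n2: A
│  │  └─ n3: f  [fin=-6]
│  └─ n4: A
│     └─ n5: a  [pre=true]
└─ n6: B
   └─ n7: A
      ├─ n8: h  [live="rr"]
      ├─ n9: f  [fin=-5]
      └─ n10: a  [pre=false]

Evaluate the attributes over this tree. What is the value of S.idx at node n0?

22

1. n2.acc = true  [true]
2. n3.fin = -6  [terminal]
3. n2.wid = true  [true]
4. n2.idx = "mk"  ["mk"]
5. n4.acc = true  [A₀.wid == true]
6. n5.pre = true  [terminal]
7. n4.wid = true  [A.acc and a.pre]
8. n4.idx = "ku"  ["ku"]
9. n1.idx = 29  [len(A₀.idx) + 27]
10. n1.mk = "kku"  ["k" ++ A₁.idx]
11. n1.tag = 23  [len(A₁.idx) + 21]
12. n6.cnt = "zy"  ["zy"]
13. n7.acc = false  [false]
14. n8.live = "rr"  [terminal]
15. n9.fin = -5  [terminal]
16. n10.pre = false  [terminal]
17. n7.wid = true  [a.pre == false]
18. n7.idx = "krr"  ["k" ++ h.live]
19. n6.val = 0  [len(A.idx) - 3]
20. n6.live = 22  [22]
21. n0.idx = 22  [B.val + S₁.idx - 7]
22. n0.mk = "kkux"  [S₁.mk ++ "x"]
23. n0.tag = -1  [S₁.tag - 24]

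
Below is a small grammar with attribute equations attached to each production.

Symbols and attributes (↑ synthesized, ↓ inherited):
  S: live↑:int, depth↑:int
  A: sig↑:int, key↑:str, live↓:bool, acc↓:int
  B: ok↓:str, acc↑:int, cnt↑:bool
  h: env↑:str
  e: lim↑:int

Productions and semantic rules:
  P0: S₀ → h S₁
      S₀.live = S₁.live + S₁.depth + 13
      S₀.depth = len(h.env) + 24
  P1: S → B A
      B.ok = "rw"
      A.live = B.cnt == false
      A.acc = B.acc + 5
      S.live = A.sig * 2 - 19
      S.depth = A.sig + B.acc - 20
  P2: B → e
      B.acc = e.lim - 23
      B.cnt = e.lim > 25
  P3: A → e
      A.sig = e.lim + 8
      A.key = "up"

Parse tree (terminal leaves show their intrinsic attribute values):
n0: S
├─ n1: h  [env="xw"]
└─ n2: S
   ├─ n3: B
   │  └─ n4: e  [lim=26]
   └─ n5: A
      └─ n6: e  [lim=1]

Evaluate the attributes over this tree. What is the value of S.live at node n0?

1. n1.env = "xw"  [terminal]
2. n3.ok = "rw"  ["rw"]
3. n4.lim = 26  [terminal]
4. n3.acc = 3  [e.lim - 23]
5. n3.cnt = true  [e.lim > 25]
6. n5.live = false  [B.cnt == false]
7. n5.acc = 8  [B.acc + 5]
8. n6.lim = 1  [terminal]
9. n5.sig = 9  [e.lim + 8]
10. n5.key = "up"  ["up"]
11. n2.live = -1  [A.sig * 2 - 19]
12. n2.depth = -8  [A.sig + B.acc - 20]
13. n0.live = 4  [S₁.live + S₁.depth + 13]
14. n0.depth = 26  [len(h.env) + 24]

4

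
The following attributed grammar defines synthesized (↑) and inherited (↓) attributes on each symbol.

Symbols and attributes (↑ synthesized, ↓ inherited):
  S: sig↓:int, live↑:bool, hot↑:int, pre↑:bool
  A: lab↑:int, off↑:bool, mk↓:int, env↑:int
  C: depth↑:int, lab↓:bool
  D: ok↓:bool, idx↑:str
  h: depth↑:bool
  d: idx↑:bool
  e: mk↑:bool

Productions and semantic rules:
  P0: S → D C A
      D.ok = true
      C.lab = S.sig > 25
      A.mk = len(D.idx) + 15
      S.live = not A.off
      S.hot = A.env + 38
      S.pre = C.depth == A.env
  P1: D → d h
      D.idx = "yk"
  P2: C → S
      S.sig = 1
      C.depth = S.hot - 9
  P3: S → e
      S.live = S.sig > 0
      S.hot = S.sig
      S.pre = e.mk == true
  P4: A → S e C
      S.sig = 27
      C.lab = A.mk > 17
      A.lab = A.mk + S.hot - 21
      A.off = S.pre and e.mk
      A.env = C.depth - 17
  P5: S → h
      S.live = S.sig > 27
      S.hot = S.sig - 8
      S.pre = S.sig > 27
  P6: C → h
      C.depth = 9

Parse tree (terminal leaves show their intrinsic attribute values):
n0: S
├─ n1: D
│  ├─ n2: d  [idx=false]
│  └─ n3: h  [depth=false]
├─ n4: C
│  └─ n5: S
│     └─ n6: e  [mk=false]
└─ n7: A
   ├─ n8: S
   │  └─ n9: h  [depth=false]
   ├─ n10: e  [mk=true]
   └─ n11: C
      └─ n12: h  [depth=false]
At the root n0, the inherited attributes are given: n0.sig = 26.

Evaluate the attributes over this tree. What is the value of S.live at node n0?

1. n0.sig = 26  [given at root]
2. n1.ok = true  [true]
3. n2.idx = false  [terminal]
4. n3.depth = false  [terminal]
5. n1.idx = "yk"  ["yk"]
6. n4.lab = true  [S.sig > 25]
7. n5.sig = 1  [1]
8. n6.mk = false  [terminal]
9. n5.live = true  [S.sig > 0]
10. n5.hot = 1  [S.sig]
11. n5.pre = false  [e.mk == true]
12. n4.depth = -8  [S.hot - 9]
13. n7.mk = 17  [len(D.idx) + 15]
14. n8.sig = 27  [27]
15. n9.depth = false  [terminal]
16. n8.live = false  [S.sig > 27]
17. n8.hot = 19  [S.sig - 8]
18. n8.pre = false  [S.sig > 27]
19. n10.mk = true  [terminal]
20. n11.lab = false  [A.mk > 17]
21. n12.depth = false  [terminal]
22. n11.depth = 9  [9]
23. n7.lab = 15  [A.mk + S.hot - 21]
24. n7.off = false  [S.pre and e.mk]
25. n7.env = -8  [C.depth - 17]
26. n0.live = true  [not A.off]
27. n0.hot = 30  [A.env + 38]
28. n0.pre = true  [C.depth == A.env]

true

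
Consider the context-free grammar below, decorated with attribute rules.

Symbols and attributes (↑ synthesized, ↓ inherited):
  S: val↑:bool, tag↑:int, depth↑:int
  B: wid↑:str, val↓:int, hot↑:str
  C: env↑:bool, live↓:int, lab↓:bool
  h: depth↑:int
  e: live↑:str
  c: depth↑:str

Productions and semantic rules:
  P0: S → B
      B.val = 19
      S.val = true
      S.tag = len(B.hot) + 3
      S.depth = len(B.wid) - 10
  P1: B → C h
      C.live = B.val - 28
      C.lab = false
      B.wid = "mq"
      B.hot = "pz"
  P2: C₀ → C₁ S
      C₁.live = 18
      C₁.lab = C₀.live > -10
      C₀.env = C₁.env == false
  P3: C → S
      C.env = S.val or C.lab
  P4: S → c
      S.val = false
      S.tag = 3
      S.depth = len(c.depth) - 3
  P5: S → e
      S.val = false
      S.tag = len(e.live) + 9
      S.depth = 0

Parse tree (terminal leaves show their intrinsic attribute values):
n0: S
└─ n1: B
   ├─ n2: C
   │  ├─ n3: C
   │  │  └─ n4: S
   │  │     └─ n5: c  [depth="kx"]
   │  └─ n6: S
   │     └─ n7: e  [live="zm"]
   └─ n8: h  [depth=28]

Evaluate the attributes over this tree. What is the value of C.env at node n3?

1. n1.val = 19  [19]
2. n2.live = -9  [B.val - 28]
3. n2.lab = false  [false]
4. n3.live = 18  [18]
5. n3.lab = true  [C₀.live > -10]
6. n5.depth = "kx"  [terminal]
7. n4.val = false  [false]
8. n4.tag = 3  [3]
9. n4.depth = -1  [len(c.depth) - 3]
10. n3.env = true  [S.val or C.lab]
11. n7.live = "zm"  [terminal]
12. n6.val = false  [false]
13. n6.tag = 11  [len(e.live) + 9]
14. n6.depth = 0  [0]
15. n2.env = false  [C₁.env == false]
16. n8.depth = 28  [terminal]
17. n1.wid = "mq"  ["mq"]
18. n1.hot = "pz"  ["pz"]
19. n0.val = true  [true]
20. n0.tag = 5  [len(B.hot) + 3]
21. n0.depth = -8  [len(B.wid) - 10]

true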